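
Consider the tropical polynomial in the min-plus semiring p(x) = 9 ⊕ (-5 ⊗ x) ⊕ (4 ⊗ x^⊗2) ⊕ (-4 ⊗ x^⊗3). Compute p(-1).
p(-1) = -7

A tropical monomial a ⊗ x^⊗i evaluates to a + i · x. Evaluating each term at x = -1:
  Term 0 contributes 9 + 0 · -1 = 9
  Term 1 contributes -5 + 1 · -1 = -6
  Term 2 contributes 4 + 2 · -1 = 2
  Term 3 contributes -4 + 3 · -1 = -7
p(-1) = ⊕ of these = min[9, -6, 2, -7] = -7.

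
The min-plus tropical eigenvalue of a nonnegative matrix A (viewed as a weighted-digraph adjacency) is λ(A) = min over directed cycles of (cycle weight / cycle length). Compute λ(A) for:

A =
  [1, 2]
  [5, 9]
λ(A) = 1

Enumerate directed cycles and compute their means (weight / length). Sample:
  cycle 0 → 0: weight = 1, length = 1, mean = 1/1 ≈ 1.000
  cycle 1 → 1: weight = 9, length = 1, mean = 9/1 ≈ 9.000
  cycle 0 → 1 → 0: weight = 7, length = 2, mean = 7/2 ≈ 3.500
  cycle 1 → 0 → 1: weight = 7, length = 2, mean = 7/2 ≈ 3.500
Minimum mean = 1.000, attained e.g. along the cycle 0 → 0 with weight 1 and length 1. So λ(A) = 1/1 = 1.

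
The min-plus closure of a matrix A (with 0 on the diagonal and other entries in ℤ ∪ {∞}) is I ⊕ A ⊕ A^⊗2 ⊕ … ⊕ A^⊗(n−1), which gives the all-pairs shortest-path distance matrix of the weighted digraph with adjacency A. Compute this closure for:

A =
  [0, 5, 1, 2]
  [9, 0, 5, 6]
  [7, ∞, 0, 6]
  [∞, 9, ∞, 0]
Closure =
  [0, 5, 1, 2]
  [9, 0, 5, 6]
  [7, 12, 0, 6]
  [18, 9, 14, 0]

This is the Floyd-Warshall all-pairs shortest-path computation. For each intermediate vertex k = 0, 1, …, 3, update dist[i][j] ← min(dist[i][j], dist[i][k] + dist[k][j]). The final matrix gives, for each (i, j), the minimum total weight of any directed path from i to j (possibly empty when i = j).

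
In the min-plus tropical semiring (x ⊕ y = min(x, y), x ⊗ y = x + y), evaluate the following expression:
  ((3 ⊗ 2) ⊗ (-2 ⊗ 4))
((3 ⊗ 2) ⊗ (-2 ⊗ 4)) = 7

Expand innermost to outermost. Recall ⊕ takes the minimum of its arguments and ⊗ takes their sum. Working out the expression ((3 ⊗ 2) ⊗ (-2 ⊗ 4)) gives 7.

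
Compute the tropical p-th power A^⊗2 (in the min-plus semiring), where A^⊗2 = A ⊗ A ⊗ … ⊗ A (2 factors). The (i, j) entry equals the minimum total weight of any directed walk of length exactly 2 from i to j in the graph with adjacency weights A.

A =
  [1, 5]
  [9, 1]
A^⊗2 =
  [2, 6]
  [10, 2]

Each entry (A^⊗2)_ij equals the minimum over all length-2 walks i = v_0 → v_1 → … → v_2 = j of Σ_t A[v_t][v_{t+1}]. For example, for (i, j) = (0, 1) we minimise over 2 possible intermediate vertex sequences; the minimum is 6, attained along the walk 0 → 0 → 1.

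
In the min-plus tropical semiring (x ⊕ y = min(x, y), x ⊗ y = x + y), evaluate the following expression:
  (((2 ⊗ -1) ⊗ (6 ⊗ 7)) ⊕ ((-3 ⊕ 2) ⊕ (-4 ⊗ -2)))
(((2 ⊗ -1) ⊗ (6 ⊗ 7)) ⊕ ((-3 ⊕ 2) ⊕ (-4 ⊗ -2))) = -6

Expand innermost to outermost. Recall ⊕ takes the minimum of its arguments and ⊗ takes their sum. Working out the expression (((2 ⊗ -1) ⊗ (6 ⊗ 7)) ⊕ ((-3 ⊕ 2) ⊕ (-4 ⊗ -2))) gives -6.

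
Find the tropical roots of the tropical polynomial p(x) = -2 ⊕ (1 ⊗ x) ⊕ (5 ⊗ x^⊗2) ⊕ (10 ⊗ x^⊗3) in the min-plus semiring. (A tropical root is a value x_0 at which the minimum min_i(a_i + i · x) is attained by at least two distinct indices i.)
Roots: {-5, -4, -3}

Each tropical root is a break point of the lower envelope of the lines y = a_i + i · x (there are 4 lines, with slopes 0, 1, ..., 3). Only the lines that attain the minimum somewhere contribute to roots; other lines are dominated. Here the surviving (envelope) indices are i = 3, i = 2, i = 1, i = 0.
Intersections between consecutive envelope lines give the roots: for adjacent envelope indices i < j the intersection is x = (a_i − a_j) / (j − i). Reading off the sorted break points: {-5, -4, -3}.
Verification: at each break x_0, at least two indices attain the minimum of min_i(a_i + i · x_0).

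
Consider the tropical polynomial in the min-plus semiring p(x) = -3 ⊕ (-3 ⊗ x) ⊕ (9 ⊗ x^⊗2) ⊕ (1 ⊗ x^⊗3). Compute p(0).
p(0) = -3

A tropical monomial a ⊗ x^⊗i evaluates to a + i · x. Evaluating each term at x = 0:
  Term 0 contributes -3 + 0 · 0 = -3
  Term 1 contributes -3 + 1 · 0 = -3
  Term 2 contributes 9 + 2 · 0 = 9
  Term 3 contributes 1 + 3 · 0 = 1
p(0) = ⊕ of these = min[-3, -3, 9, 1] = -3.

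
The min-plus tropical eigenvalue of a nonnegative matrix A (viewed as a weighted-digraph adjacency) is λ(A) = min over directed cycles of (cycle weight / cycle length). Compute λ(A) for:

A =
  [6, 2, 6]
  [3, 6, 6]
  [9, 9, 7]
λ(A) = 5/2

Enumerate directed cycles and compute their means (weight / length). Sample:
  cycle 0 → 0: weight = 6, length = 1, mean = 6/1 ≈ 6.000
  cycle 1 → 1: weight = 6, length = 1, mean = 6/1 ≈ 6.000
  cycle 2 → 2: weight = 7, length = 1, mean = 7/1 ≈ 7.000
  cycle 0 → 1 → 0: weight = 5, length = 2, mean = 5/2 ≈ 2.500
  cycle 0 → 2 → 0: weight = 15, length = 2, mean = 15/2 ≈ 7.500
  cycle 1 → 0 → 1: weight = 5, length = 2, mean = 5/2 ≈ 2.500
Minimum mean = 2.500, attained e.g. along the cycle 0 → 1 → 0 with weight 5 and length 2. So λ(A) = 5/2 = 5/2.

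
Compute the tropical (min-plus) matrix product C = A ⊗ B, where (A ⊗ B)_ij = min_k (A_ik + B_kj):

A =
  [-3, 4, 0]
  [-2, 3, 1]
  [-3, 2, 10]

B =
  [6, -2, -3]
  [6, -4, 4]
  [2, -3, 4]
A ⊗ B =
  [2, -5, -6]
  [3, -4, -5]
  [3, -5, -6]

Apply the min-plus product entry-by-entry:
  C[0][0] = min over k of (A[0][0] + B[0][0] = -3 + 6 = 3, A[0][1] + B[1][0] = 4 + 6 = 10, A[0][2] + B[2][0] = 0 + 2 = 2) = 2 (attained at k = 2)
  C[0][1] = min over k of (A[0][0] + B[0][1] = -3 + -2 = -5, A[0][1] + B[1][1] = 4 + -4 = 0, A[0][2] + B[2][1] = 0 + -3 = -3) = -5 (attained at k = 0)
  C[0][2] = min over k of (A[0][0] + B[0][2] = -3 + -3 = -6, A[0][1] + B[1][2] = 4 + 4 = 8, A[0][2] + B[2][2] = 0 + 4 = 4) = -6 (attained at k = 0)
  C[1][0] = min over k of (A[1][0] + B[0][0] = -2 + 6 = 4, A[1][1] + B[1][0] = 3 + 6 = 9, A[1][2] + B[2][0] = 1 + 2 = 3) = 3 (attained at k = 2)
  C[1][1] = min over k of (A[1][0] + B[0][1] = -2 + -2 = -4, A[1][1] + B[1][1] = 3 + -4 = -1, A[1][2] + B[2][1] = 1 + -3 = -2) = -4 (attained at k = 0)
  C[1][2] = min over k of (A[1][0] + B[0][2] = -2 + -3 = -5, A[1][1] + B[1][2] = 3 + 4 = 7, A[1][2] + B[2][2] = 1 + 4 = 5) = -5 (attained at k = 0)
  C[2][0] = min over k of (A[2][0] + B[0][0] = -3 + 6 = 3, A[2][1] + B[1][0] = 2 + 6 = 8, A[2][2] + B[2][0] = 10 + 2 = 12) = 3 (attained at k = 0)
  C[2][1] = min over k of (A[2][0] + B[0][1] = -3 + -2 = -5, A[2][1] + B[1][1] = 2 + -4 = -2, A[2][2] + B[2][1] = 10 + -3 = 7) = -5 (attained at k = 0)
  C[2][2] = min over k of (A[2][0] + B[0][2] = -3 + -3 = -6, A[2][1] + B[1][2] = 2 + 4 = 6, A[2][2] + B[2][2] = 10 + 4 = 14) = -6 (attained at k = 0)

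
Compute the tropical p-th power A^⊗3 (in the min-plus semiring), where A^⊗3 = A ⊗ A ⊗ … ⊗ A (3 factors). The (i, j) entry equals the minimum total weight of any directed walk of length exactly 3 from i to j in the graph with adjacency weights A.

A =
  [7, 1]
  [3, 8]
A^⊗3 =
  [11, 5]
  [7, 11]

Each entry (A^⊗3)_ij equals the minimum over all length-3 walks i = v_0 → v_1 → … → v_3 = j of Σ_t A[v_t][v_{t+1}]. For example, for (i, j) = (0, 1) we minimise over 4 possible intermediate vertex sequences; the minimum is 5, attained along the walk 0 → 1 → 0 → 1.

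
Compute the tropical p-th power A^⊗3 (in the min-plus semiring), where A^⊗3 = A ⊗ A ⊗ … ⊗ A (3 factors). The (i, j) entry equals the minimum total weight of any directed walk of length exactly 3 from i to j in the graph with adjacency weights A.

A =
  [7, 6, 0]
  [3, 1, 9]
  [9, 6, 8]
A^⊗3 =
  [9, 7, 9]
  [5, 3, 4]
  [10, 8, 9]

Each entry (A^⊗3)_ij equals the minimum over all length-3 walks i = v_0 → v_1 → … → v_3 = j of Σ_t A[v_t][v_{t+1}]. For example, for (i, j) = (0, 2) we minimise over 9 possible intermediate vertex sequences; the minimum is 9, attained along the walk 0 → 1 → 0 → 2.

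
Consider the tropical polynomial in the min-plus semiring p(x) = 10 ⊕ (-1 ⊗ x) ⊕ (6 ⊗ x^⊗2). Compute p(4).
p(4) = 3

A tropical monomial a ⊗ x^⊗i evaluates to a + i · x. Evaluating each term at x = 4:
  Term 0 contributes 10 + 0 · 4 = 10
  Term 1 contributes -1 + 1 · 4 = 3
  Term 2 contributes 6 + 2 · 4 = 14
p(4) = ⊕ of these = min[10, 3, 14] = 3.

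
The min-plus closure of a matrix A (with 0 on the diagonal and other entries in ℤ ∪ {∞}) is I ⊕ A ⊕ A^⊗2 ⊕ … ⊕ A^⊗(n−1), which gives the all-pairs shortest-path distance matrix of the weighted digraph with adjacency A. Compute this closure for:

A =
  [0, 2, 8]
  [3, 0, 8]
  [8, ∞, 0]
Closure =
  [0, 2, 8]
  [3, 0, 8]
  [8, 10, 0]

This is the Floyd-Warshall all-pairs shortest-path computation. For each intermediate vertex k = 0, 1, …, 2, update dist[i][j] ← min(dist[i][j], dist[i][k] + dist[k][j]). The final matrix gives, for each (i, j), the minimum total weight of any directed path from i to j (possibly empty when i = j).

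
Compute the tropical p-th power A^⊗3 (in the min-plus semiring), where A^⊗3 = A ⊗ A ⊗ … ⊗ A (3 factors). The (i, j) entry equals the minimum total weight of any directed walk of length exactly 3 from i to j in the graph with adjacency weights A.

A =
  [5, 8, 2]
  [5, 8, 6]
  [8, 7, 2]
A^⊗3 =
  [12, 11, 6]
  [15, 14, 9]
  [12, 11, 6]

Each entry (A^⊗3)_ij equals the minimum over all length-3 walks i = v_0 → v_1 → … → v_3 = j of Σ_t A[v_t][v_{t+1}]. For example, for (i, j) = (0, 2) we minimise over 9 possible intermediate vertex sequences; the minimum is 6, attained along the walk 0 → 2 → 2 → 2.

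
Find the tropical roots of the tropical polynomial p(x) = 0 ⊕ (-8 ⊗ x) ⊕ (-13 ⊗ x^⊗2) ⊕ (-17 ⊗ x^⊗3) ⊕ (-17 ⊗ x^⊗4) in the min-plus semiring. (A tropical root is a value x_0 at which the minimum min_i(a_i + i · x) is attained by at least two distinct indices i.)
Roots: {0, 4, 5, 8}

Each tropical root is a break point of the lower envelope of the lines y = a_i + i · x (there are 5 lines, with slopes 0, 1, ..., 4). Only the lines that attain the minimum somewhere contribute to roots; other lines are dominated. Here the surviving (envelope) indices are i = 4, i = 3, i = 2, i = 1, i = 0.
Intersections between consecutive envelope lines give the roots: for adjacent envelope indices i < j the intersection is x = (a_i − a_j) / (j − i). Reading off the sorted break points: {0, 4, 5, 8}.
Verification: at each break x_0, at least two indices attain the minimum of min_i(a_i + i · x_0).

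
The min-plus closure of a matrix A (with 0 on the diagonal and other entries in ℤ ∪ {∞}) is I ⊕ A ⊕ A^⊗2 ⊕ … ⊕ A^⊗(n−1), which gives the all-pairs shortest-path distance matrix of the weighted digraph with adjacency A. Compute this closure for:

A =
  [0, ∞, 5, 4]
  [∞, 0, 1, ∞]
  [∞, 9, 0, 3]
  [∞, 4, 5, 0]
Closure =
  [0, 8, 5, 4]
  [∞, 0, 1, 4]
  [∞, 7, 0, 3]
  [∞, 4, 5, 0]

This is the Floyd-Warshall all-pairs shortest-path computation. For each intermediate vertex k = 0, 1, …, 3, update dist[i][j] ← min(dist[i][j], dist[i][k] + dist[k][j]). The final matrix gives, for each (i, j), the minimum total weight of any directed path from i to j (possibly empty when i = j).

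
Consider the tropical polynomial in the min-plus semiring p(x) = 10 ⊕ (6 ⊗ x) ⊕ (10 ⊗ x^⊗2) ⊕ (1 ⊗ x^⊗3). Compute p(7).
p(7) = 10

A tropical monomial a ⊗ x^⊗i evaluates to a + i · x. Evaluating each term at x = 7:
  Term 0 contributes 10 + 0 · 7 = 10
  Term 1 contributes 6 + 1 · 7 = 13
  Term 2 contributes 10 + 2 · 7 = 24
  Term 3 contributes 1 + 3 · 7 = 22
p(7) = ⊕ of these = min[10, 13, 24, 22] = 10.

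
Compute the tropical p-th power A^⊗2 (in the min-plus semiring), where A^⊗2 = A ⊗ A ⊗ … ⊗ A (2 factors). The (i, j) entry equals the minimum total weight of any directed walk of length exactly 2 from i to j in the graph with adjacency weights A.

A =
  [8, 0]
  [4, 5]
A^⊗2 =
  [4, 5]
  [9, 4]

Each entry (A^⊗2)_ij equals the minimum over all length-2 walks i = v_0 → v_1 → … → v_2 = j of Σ_t A[v_t][v_{t+1}]. For example, for (i, j) = (0, 1) we minimise over 2 possible intermediate vertex sequences; the minimum is 5, attained along the walk 0 → 1 → 1.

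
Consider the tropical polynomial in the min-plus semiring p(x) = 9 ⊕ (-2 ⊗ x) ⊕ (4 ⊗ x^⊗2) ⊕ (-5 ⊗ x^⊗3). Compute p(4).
p(4) = 2

A tropical monomial a ⊗ x^⊗i evaluates to a + i · x. Evaluating each term at x = 4:
  Term 0 contributes 9 + 0 · 4 = 9
  Term 1 contributes -2 + 1 · 4 = 2
  Term 2 contributes 4 + 2 · 4 = 12
  Term 3 contributes -5 + 3 · 4 = 7
p(4) = ⊕ of these = min[9, 2, 12, 7] = 2.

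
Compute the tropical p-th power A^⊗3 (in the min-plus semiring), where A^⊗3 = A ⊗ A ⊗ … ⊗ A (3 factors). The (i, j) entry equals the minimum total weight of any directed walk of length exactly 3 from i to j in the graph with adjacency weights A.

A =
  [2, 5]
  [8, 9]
A^⊗3 =
  [6, 9]
  [12, 15]

Each entry (A^⊗3)_ij equals the minimum over all length-3 walks i = v_0 → v_1 → … → v_3 = j of Σ_t A[v_t][v_{t+1}]. For example, for (i, j) = (0, 1) we minimise over 4 possible intermediate vertex sequences; the minimum is 9, attained along the walk 0 → 0 → 0 → 1.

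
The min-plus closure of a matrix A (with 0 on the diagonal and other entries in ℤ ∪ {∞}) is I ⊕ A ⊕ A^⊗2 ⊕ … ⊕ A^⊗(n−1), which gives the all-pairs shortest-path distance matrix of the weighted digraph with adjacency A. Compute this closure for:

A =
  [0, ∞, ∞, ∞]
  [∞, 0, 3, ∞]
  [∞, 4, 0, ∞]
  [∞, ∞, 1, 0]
Closure =
  [0, ∞, ∞, ∞]
  [∞, 0, 3, ∞]
  [∞, 4, 0, ∞]
  [∞, 5, 1, 0]

This is the Floyd-Warshall all-pairs shortest-path computation. For each intermediate vertex k = 0, 1, …, 3, update dist[i][j] ← min(dist[i][j], dist[i][k] + dist[k][j]). The final matrix gives, for each (i, j), the minimum total weight of any directed path from i to j (possibly empty when i = j).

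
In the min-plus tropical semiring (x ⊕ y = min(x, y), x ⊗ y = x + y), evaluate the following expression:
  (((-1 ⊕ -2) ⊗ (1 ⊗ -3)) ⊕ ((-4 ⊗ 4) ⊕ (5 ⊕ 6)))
(((-1 ⊕ -2) ⊗ (1 ⊗ -3)) ⊕ ((-4 ⊗ 4) ⊕ (5 ⊕ 6))) = -4

Expand innermost to outermost. Recall ⊕ takes the minimum of its arguments and ⊗ takes their sum. Working out the expression (((-1 ⊕ -2) ⊗ (1 ⊗ -3)) ⊕ ((-4 ⊗ 4) ⊕ (5 ⊕ 6))) gives -4.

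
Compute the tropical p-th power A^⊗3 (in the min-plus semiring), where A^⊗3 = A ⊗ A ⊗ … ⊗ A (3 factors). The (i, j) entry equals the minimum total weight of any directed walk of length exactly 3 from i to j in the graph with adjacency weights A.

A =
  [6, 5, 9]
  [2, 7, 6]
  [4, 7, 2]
A^⊗3 =
  [13, 12, 13]
  [9, 13, 10]
  [8, 11, 6]

Each entry (A^⊗3)_ij equals the minimum over all length-3 walks i = v_0 → v_1 → … → v_3 = j of Σ_t A[v_t][v_{t+1}]. For example, for (i, j) = (0, 2) we minimise over 9 possible intermediate vertex sequences; the minimum is 13, attained along the walk 0 → 1 → 2 → 2.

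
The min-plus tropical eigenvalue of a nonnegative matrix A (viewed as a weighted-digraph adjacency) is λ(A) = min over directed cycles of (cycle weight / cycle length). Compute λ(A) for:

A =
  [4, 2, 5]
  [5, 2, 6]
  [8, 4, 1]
λ(A) = 1

Enumerate directed cycles and compute their means (weight / length). Sample:
  cycle 0 → 0: weight = 4, length = 1, mean = 4/1 ≈ 4.000
  cycle 1 → 1: weight = 2, length = 1, mean = 2/1 ≈ 2.000
  cycle 2 → 2: weight = 1, length = 1, mean = 1/1 ≈ 1.000
  cycle 0 → 1 → 0: weight = 7, length = 2, mean = 7/2 ≈ 3.500
  cycle 0 → 2 → 0: weight = 13, length = 2, mean = 13/2 ≈ 6.500
  cycle 1 → 0 → 1: weight = 7, length = 2, mean = 7/2 ≈ 3.500
Minimum mean = 1.000, attained e.g. along the cycle 2 → 2 with weight 1 and length 1. So λ(A) = 1/1 = 1.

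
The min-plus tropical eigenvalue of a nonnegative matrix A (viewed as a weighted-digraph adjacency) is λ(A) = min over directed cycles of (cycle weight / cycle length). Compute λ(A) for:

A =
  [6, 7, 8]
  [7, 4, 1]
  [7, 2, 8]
λ(A) = 3/2

Enumerate directed cycles and compute their means (weight / length). Sample:
  cycle 0 → 0: weight = 6, length = 1, mean = 6/1 ≈ 6.000
  cycle 1 → 1: weight = 4, length = 1, mean = 4/1 ≈ 4.000
  cycle 2 → 2: weight = 8, length = 1, mean = 8/1 ≈ 8.000
  cycle 0 → 1 → 0: weight = 14, length = 2, mean = 14/2 ≈ 7.000
  cycle 0 → 2 → 0: weight = 15, length = 2, mean = 15/2 ≈ 7.500
  cycle 1 → 0 → 1: weight = 14, length = 2, mean = 14/2 ≈ 7.000
Minimum mean = 1.500, attained e.g. along the cycle 1 → 2 → 1 with weight 3 and length 2. So λ(A) = 3/2 = 3/2.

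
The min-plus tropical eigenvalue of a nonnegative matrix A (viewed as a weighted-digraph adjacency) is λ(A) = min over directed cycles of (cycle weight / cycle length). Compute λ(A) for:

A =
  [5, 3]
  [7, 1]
λ(A) = 1

Enumerate directed cycles and compute their means (weight / length). Sample:
  cycle 0 → 0: weight = 5, length = 1, mean = 5/1 ≈ 5.000
  cycle 1 → 1: weight = 1, length = 1, mean = 1/1 ≈ 1.000
  cycle 0 → 1 → 0: weight = 10, length = 2, mean = 10/2 ≈ 5.000
  cycle 1 → 0 → 1: weight = 10, length = 2, mean = 10/2 ≈ 5.000
Minimum mean = 1.000, attained e.g. along the cycle 1 → 1 with weight 1 and length 1. So λ(A) = 1/1 = 1.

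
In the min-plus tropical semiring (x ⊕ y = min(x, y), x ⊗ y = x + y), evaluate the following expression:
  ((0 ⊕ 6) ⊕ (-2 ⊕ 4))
((0 ⊕ 6) ⊕ (-2 ⊕ 4)) = -2

Expand innermost to outermost. Recall ⊕ takes the minimum of its arguments and ⊗ takes their sum. Working out the expression ((0 ⊕ 6) ⊕ (-2 ⊕ 4)) gives -2.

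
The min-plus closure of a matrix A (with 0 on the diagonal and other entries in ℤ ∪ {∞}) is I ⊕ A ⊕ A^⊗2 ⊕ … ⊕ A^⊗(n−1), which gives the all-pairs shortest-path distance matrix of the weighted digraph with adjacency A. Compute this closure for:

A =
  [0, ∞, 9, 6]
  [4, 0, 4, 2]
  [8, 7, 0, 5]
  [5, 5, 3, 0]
Closure =
  [0, 11, 9, 6]
  [4, 0, 4, 2]
  [8, 7, 0, 5]
  [5, 5, 3, 0]

This is the Floyd-Warshall all-pairs shortest-path computation. For each intermediate vertex k = 0, 1, …, 3, update dist[i][j] ← min(dist[i][j], dist[i][k] + dist[k][j]). The final matrix gives, for each (i, j), the minimum total weight of any directed path from i to j (possibly empty when i = j).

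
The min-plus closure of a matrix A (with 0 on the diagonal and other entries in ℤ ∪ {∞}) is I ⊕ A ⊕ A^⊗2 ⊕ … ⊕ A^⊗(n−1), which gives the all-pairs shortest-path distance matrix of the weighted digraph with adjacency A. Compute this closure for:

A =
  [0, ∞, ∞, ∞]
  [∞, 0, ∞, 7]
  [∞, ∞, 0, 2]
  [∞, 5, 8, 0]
Closure =
  [0, ∞, ∞, ∞]
  [∞, 0, 15, 7]
  [∞, 7, 0, 2]
  [∞, 5, 8, 0]

This is the Floyd-Warshall all-pairs shortest-path computation. For each intermediate vertex k = 0, 1, …, 3, update dist[i][j] ← min(dist[i][j], dist[i][k] + dist[k][j]). The final matrix gives, for each (i, j), the minimum total weight of any directed path from i to j (possibly empty when i = j).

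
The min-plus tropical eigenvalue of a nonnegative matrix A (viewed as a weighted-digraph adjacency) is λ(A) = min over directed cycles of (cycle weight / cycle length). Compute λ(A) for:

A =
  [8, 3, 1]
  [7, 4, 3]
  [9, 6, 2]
λ(A) = 2

Enumerate directed cycles and compute their means (weight / length). Sample:
  cycle 0 → 0: weight = 8, length = 1, mean = 8/1 ≈ 8.000
  cycle 1 → 1: weight = 4, length = 1, mean = 4/1 ≈ 4.000
  cycle 2 → 2: weight = 2, length = 1, mean = 2/1 ≈ 2.000
  cycle 0 → 1 → 0: weight = 10, length = 2, mean = 10/2 ≈ 5.000
  cycle 0 → 2 → 0: weight = 10, length = 2, mean = 10/2 ≈ 5.000
  cycle 1 → 0 → 1: weight = 10, length = 2, mean = 10/2 ≈ 5.000
Minimum mean = 2.000, attained e.g. along the cycle 2 → 2 with weight 2 and length 1. So λ(A) = 2/1 = 2.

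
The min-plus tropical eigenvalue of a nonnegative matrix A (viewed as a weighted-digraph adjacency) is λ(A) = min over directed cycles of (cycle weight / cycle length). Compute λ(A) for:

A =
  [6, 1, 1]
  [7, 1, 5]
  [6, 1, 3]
λ(A) = 1

Enumerate directed cycles and compute their means (weight / length). Sample:
  cycle 0 → 0: weight = 6, length = 1, mean = 6/1 ≈ 6.000
  cycle 1 → 1: weight = 1, length = 1, mean = 1/1 ≈ 1.000
  cycle 2 → 2: weight = 3, length = 1, mean = 3/1 ≈ 3.000
  cycle 0 → 1 → 0: weight = 8, length = 2, mean = 8/2 ≈ 4.000
  cycle 0 → 2 → 0: weight = 7, length = 2, mean = 7/2 ≈ 3.500
  cycle 1 → 0 → 1: weight = 8, length = 2, mean = 8/2 ≈ 4.000
Minimum mean = 1.000, attained e.g. along the cycle 1 → 1 with weight 1 and length 1. So λ(A) = 1/1 = 1.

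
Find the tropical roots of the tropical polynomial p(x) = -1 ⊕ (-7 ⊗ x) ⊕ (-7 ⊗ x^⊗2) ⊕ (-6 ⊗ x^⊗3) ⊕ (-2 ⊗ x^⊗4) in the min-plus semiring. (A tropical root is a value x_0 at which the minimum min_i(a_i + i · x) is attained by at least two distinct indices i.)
Roots: {-4, -1, 0, 6}

Each tropical root is a break point of the lower envelope of the lines y = a_i + i · x (there are 5 lines, with slopes 0, 1, ..., 4). Only the lines that attain the minimum somewhere contribute to roots; other lines are dominated. Here the surviving (envelope) indices are i = 4, i = 3, i = 2, i = 1, i = 0.
Intersections between consecutive envelope lines give the roots: for adjacent envelope indices i < j the intersection is x = (a_i − a_j) / (j − i). Reading off the sorted break points: {-4, -1, 0, 6}.
Verification: at each break x_0, at least two indices attain the minimum of min_i(a_i + i · x_0).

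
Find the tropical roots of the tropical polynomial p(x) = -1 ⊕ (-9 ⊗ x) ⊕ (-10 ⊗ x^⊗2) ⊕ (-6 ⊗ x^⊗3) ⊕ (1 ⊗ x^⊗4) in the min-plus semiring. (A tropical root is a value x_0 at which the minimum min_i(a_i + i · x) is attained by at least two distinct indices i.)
Roots: {-7, -4, 1, 8}

Each tropical root is a break point of the lower envelope of the lines y = a_i + i · x (there are 5 lines, with slopes 0, 1, ..., 4). Only the lines that attain the minimum somewhere contribute to roots; other lines are dominated. Here the surviving (envelope) indices are i = 4, i = 3, i = 2, i = 1, i = 0.
Intersections between consecutive envelope lines give the roots: for adjacent envelope indices i < j the intersection is x = (a_i − a_j) / (j − i). Reading off the sorted break points: {-7, -4, 1, 8}.
Verification: at each break x_0, at least two indices attain the minimum of min_i(a_i + i · x_0).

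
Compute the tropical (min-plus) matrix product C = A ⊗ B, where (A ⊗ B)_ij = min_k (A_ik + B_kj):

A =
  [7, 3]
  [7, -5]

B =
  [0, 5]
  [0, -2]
A ⊗ B =
  [3, 1]
  [-5, -7]

Apply the min-plus product entry-by-entry:
  C[0][0] = min over k of (A[0][0] + B[0][0] = 7 + 0 = 7, A[0][1] + B[1][0] = 3 + 0 = 3) = 3 (attained at k = 1)
  C[0][1] = min over k of (A[0][0] + B[0][1] = 7 + 5 = 12, A[0][1] + B[1][1] = 3 + -2 = 1) = 1 (attained at k = 1)
  C[1][0] = min over k of (A[1][0] + B[0][0] = 7 + 0 = 7, A[1][1] + B[1][0] = -5 + 0 = -5) = -5 (attained at k = 1)
  C[1][1] = min over k of (A[1][0] + B[0][1] = 7 + 5 = 12, A[1][1] + B[1][1] = -5 + -2 = -7) = -7 (attained at k = 1)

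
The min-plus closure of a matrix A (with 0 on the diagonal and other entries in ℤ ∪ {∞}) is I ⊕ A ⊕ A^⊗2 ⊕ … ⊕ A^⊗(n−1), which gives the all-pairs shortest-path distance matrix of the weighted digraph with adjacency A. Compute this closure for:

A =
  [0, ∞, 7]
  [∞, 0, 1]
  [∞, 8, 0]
Closure =
  [0, 15, 7]
  [∞, 0, 1]
  [∞, 8, 0]

This is the Floyd-Warshall all-pairs shortest-path computation. For each intermediate vertex k = 0, 1, …, 2, update dist[i][j] ← min(dist[i][j], dist[i][k] + dist[k][j]). The final matrix gives, for each (i, j), the minimum total weight of any directed path from i to j (possibly empty when i = j).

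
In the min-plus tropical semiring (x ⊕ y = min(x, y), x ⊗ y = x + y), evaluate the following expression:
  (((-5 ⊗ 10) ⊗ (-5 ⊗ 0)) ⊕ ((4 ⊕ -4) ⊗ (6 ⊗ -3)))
(((-5 ⊗ 10) ⊗ (-5 ⊗ 0)) ⊕ ((4 ⊕ -4) ⊗ (6 ⊗ -3))) = -1

Expand innermost to outermost. Recall ⊕ takes the minimum of its arguments and ⊗ takes their sum. Working out the expression (((-5 ⊗ 10) ⊗ (-5 ⊗ 0)) ⊕ ((4 ⊕ -4) ⊗ (6 ⊗ -3))) gives -1.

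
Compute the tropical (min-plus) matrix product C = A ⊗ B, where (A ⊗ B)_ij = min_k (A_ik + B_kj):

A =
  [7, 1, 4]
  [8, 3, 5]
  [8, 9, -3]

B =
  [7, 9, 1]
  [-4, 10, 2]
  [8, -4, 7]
A ⊗ B =
  [-3, 0, 3]
  [-1, 1, 5]
  [5, -7, 4]

Apply the min-plus product entry-by-entry:
  C[0][0] = min over k of (A[0][0] + B[0][0] = 7 + 7 = 14, A[0][1] + B[1][0] = 1 + -4 = -3, A[0][2] + B[2][0] = 4 + 8 = 12) = -3 (attained at k = 1)
  C[0][1] = min over k of (A[0][0] + B[0][1] = 7 + 9 = 16, A[0][1] + B[1][1] = 1 + 10 = 11, A[0][2] + B[2][1] = 4 + -4 = 0) = 0 (attained at k = 2)
  C[0][2] = min over k of (A[0][0] + B[0][2] = 7 + 1 = 8, A[0][1] + B[1][2] = 1 + 2 = 3, A[0][2] + B[2][2] = 4 + 7 = 11) = 3 (attained at k = 1)
  C[1][0] = min over k of (A[1][0] + B[0][0] = 8 + 7 = 15, A[1][1] + B[1][0] = 3 + -4 = -1, A[1][2] + B[2][0] = 5 + 8 = 13) = -1 (attained at k = 1)
  C[1][1] = min over k of (A[1][0] + B[0][1] = 8 + 9 = 17, A[1][1] + B[1][1] = 3 + 10 = 13, A[1][2] + B[2][1] = 5 + -4 = 1) = 1 (attained at k = 2)
  C[1][2] = min over k of (A[1][0] + B[0][2] = 8 + 1 = 9, A[1][1] + B[1][2] = 3 + 2 = 5, A[1][2] + B[2][2] = 5 + 7 = 12) = 5 (attained at k = 1)
  C[2][0] = min over k of (A[2][0] + B[0][0] = 8 + 7 = 15, A[2][1] + B[1][0] = 9 + -4 = 5, A[2][2] + B[2][0] = -3 + 8 = 5) = 5 (attained at k = 1)
  C[2][1] = min over k of (A[2][0] + B[0][1] = 8 + 9 = 17, A[2][1] + B[1][1] = 9 + 10 = 19, A[2][2] + B[2][1] = -3 + -4 = -7) = -7 (attained at k = 2)
  C[2][2] = min over k of (A[2][0] + B[0][2] = 8 + 1 = 9, A[2][1] + B[1][2] = 9 + 2 = 11, A[2][2] + B[2][2] = -3 + 7 = 4) = 4 (attained at k = 2)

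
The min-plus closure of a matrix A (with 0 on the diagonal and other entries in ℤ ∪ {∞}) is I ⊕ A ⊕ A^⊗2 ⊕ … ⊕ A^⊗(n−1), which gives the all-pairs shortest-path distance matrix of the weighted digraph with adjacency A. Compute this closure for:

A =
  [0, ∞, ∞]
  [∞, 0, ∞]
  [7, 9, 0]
Closure =
  [0, ∞, ∞]
  [∞, 0, ∞]
  [7, 9, 0]

This is the Floyd-Warshall all-pairs shortest-path computation. For each intermediate vertex k = 0, 1, …, 2, update dist[i][j] ← min(dist[i][j], dist[i][k] + dist[k][j]). The final matrix gives, for each (i, j), the minimum total weight of any directed path from i to j (possibly empty when i = j).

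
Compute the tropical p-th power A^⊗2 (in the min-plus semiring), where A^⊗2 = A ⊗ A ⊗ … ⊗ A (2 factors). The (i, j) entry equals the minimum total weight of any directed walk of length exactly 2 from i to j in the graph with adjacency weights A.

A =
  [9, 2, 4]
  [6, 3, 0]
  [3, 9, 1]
A^⊗2 =
  [7, 5, 2]
  [3, 6, 1]
  [4, 5, 2]

Each entry (A^⊗2)_ij equals the minimum over all length-2 walks i = v_0 → v_1 → … → v_2 = j of Σ_t A[v_t][v_{t+1}]. For example, for (i, j) = (0, 2) we minimise over 3 possible intermediate vertex sequences; the minimum is 2, attained along the walk 0 → 1 → 2.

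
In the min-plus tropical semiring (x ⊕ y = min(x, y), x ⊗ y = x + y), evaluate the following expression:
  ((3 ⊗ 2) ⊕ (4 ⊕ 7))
((3 ⊗ 2) ⊕ (4 ⊕ 7)) = 4

Expand innermost to outermost. Recall ⊕ takes the minimum of its arguments and ⊗ takes their sum. Working out the expression ((3 ⊗ 2) ⊕ (4 ⊕ 7)) gives 4.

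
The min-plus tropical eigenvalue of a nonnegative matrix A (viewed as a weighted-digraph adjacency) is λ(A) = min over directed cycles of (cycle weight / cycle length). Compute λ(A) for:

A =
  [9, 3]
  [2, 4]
λ(A) = 5/2

Enumerate directed cycles and compute their means (weight / length). Sample:
  cycle 0 → 0: weight = 9, length = 1, mean = 9/1 ≈ 9.000
  cycle 1 → 1: weight = 4, length = 1, mean = 4/1 ≈ 4.000
  cycle 0 → 1 → 0: weight = 5, length = 2, mean = 5/2 ≈ 2.500
  cycle 1 → 0 → 1: weight = 5, length = 2, mean = 5/2 ≈ 2.500
Minimum mean = 2.500, attained e.g. along the cycle 0 → 1 → 0 with weight 5 and length 2. So λ(A) = 5/2 = 5/2.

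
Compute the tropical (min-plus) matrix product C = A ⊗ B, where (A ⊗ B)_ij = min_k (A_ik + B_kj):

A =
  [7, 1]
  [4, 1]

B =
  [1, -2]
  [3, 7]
A ⊗ B =
  [4, 5]
  [4, 2]

Apply the min-plus product entry-by-entry:
  C[0][0] = min over k of (A[0][0] + B[0][0] = 7 + 1 = 8, A[0][1] + B[1][0] = 1 + 3 = 4) = 4 (attained at k = 1)
  C[0][1] = min over k of (A[0][0] + B[0][1] = 7 + -2 = 5, A[0][1] + B[1][1] = 1 + 7 = 8) = 5 (attained at k = 0)
  C[1][0] = min over k of (A[1][0] + B[0][0] = 4 + 1 = 5, A[1][1] + B[1][0] = 1 + 3 = 4) = 4 (attained at k = 1)
  C[1][1] = min over k of (A[1][0] + B[0][1] = 4 + -2 = 2, A[1][1] + B[1][1] = 1 + 7 = 8) = 2 (attained at k = 0)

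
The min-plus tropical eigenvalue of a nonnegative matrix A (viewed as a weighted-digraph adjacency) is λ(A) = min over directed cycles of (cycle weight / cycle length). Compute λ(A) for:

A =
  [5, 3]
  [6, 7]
λ(A) = 9/2

Enumerate directed cycles and compute their means (weight / length). Sample:
  cycle 0 → 0: weight = 5, length = 1, mean = 5/1 ≈ 5.000
  cycle 1 → 1: weight = 7, length = 1, mean = 7/1 ≈ 7.000
  cycle 0 → 1 → 0: weight = 9, length = 2, mean = 9/2 ≈ 4.500
  cycle 1 → 0 → 1: weight = 9, length = 2, mean = 9/2 ≈ 4.500
Minimum mean = 4.500, attained e.g. along the cycle 0 → 1 → 0 with weight 9 and length 2. So λ(A) = 9/2 = 9/2.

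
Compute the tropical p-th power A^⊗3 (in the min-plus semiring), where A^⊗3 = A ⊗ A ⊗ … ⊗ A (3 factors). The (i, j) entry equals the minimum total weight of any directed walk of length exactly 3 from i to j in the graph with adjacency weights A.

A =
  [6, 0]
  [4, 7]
A^⊗3 =
  [10, 4]
  [8, 10]

Each entry (A^⊗3)_ij equals the minimum over all length-3 walks i = v_0 → v_1 → … → v_3 = j of Σ_t A[v_t][v_{t+1}]. For example, for (i, j) = (0, 1) we minimise over 4 possible intermediate vertex sequences; the minimum is 4, attained along the walk 0 → 1 → 0 → 1.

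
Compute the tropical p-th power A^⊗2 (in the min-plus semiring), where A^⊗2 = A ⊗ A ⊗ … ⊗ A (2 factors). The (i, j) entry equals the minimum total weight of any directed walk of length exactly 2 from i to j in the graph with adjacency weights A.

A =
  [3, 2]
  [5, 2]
A^⊗2 =
  [6, 4]
  [7, 4]

Each entry (A^⊗2)_ij equals the minimum over all length-2 walks i = v_0 → v_1 → … → v_2 = j of Σ_t A[v_t][v_{t+1}]. For example, for (i, j) = (0, 1) we minimise over 2 possible intermediate vertex sequences; the minimum is 4, attained along the walk 0 → 1 → 1.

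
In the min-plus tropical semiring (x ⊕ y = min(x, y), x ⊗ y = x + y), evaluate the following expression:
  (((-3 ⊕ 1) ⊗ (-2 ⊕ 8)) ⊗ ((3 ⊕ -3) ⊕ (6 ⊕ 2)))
(((-3 ⊕ 1) ⊗ (-2 ⊕ 8)) ⊗ ((3 ⊕ -3) ⊕ (6 ⊕ 2))) = -8

Expand innermost to outermost. Recall ⊕ takes the minimum of its arguments and ⊗ takes their sum. Working out the expression (((-3 ⊕ 1) ⊗ (-2 ⊕ 8)) ⊗ ((3 ⊕ -3) ⊕ (6 ⊕ 2))) gives -8.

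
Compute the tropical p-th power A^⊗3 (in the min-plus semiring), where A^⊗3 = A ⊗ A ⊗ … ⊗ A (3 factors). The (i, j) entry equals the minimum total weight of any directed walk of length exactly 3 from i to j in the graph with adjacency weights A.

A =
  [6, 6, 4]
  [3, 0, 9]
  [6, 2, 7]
A^⊗3 =
  [9, 6, 13]
  [3, 0, 7]
  [5, 2, 9]

Each entry (A^⊗3)_ij equals the minimum over all length-3 walks i = v_0 → v_1 → … → v_3 = j of Σ_t A[v_t][v_{t+1}]. For example, for (i, j) = (0, 2) we minimise over 9 possible intermediate vertex sequences; the minimum is 13, attained along the walk 0 → 1 → 0 → 2.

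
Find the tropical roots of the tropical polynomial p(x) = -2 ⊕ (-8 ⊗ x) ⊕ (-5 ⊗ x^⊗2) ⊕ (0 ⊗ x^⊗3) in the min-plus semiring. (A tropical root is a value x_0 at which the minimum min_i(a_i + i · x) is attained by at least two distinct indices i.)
Roots: {-5, -3, 6}

Each tropical root is a break point of the lower envelope of the lines y = a_i + i · x (there are 4 lines, with slopes 0, 1, ..., 3). Only the lines that attain the minimum somewhere contribute to roots; other lines are dominated. Here the surviving (envelope) indices are i = 3, i = 2, i = 1, i = 0.
Intersections between consecutive envelope lines give the roots: for adjacent envelope indices i < j the intersection is x = (a_i − a_j) / (j − i). Reading off the sorted break points: {-5, -3, 6}.
Verification: at each break x_0, at least two indices attain the minimum of min_i(a_i + i · x_0).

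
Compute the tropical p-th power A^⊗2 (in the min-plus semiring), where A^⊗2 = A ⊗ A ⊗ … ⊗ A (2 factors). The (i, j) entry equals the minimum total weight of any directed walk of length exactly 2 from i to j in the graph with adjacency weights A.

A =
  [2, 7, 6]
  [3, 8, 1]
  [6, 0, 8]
A^⊗2 =
  [4, 6, 8]
  [5, 1, 9]
  [3, 8, 1]

Each entry (A^⊗2)_ij equals the minimum over all length-2 walks i = v_0 → v_1 → … → v_2 = j of Σ_t A[v_t][v_{t+1}]. For example, for (i, j) = (0, 2) we minimise over 3 possible intermediate vertex sequences; the minimum is 8, attained along the walk 0 → 0 → 2.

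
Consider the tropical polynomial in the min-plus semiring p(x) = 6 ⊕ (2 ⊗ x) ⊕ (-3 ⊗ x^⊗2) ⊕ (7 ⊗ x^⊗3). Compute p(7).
p(7) = 6

A tropical monomial a ⊗ x^⊗i evaluates to a + i · x. Evaluating each term at x = 7:
  Term 0 contributes 6 + 0 · 7 = 6
  Term 1 contributes 2 + 1 · 7 = 9
  Term 2 contributes -3 + 2 · 7 = 11
  Term 3 contributes 7 + 3 · 7 = 28
p(7) = ⊕ of these = min[6, 9, 11, 28] = 6.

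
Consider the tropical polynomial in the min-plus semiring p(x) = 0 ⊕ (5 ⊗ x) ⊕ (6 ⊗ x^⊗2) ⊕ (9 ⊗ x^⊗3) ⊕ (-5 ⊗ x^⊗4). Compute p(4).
p(4) = 0

A tropical monomial a ⊗ x^⊗i evaluates to a + i · x. Evaluating each term at x = 4:
  Term 0 contributes 0 + 0 · 4 = 0
  Term 1 contributes 5 + 1 · 4 = 9
  Term 2 contributes 6 + 2 · 4 = 14
  Term 3 contributes 9 + 3 · 4 = 21
  Term 4 contributes -5 + 4 · 4 = 11
p(4) = ⊕ of these = min[0, 9, 14, 21, 11] = 0.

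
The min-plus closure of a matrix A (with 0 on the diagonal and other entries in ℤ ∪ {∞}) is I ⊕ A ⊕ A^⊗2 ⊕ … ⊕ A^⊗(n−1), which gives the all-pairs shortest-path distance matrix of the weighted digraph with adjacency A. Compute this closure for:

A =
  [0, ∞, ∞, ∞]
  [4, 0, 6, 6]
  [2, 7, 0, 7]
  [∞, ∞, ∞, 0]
Closure =
  [0, ∞, ∞, ∞]
  [4, 0, 6, 6]
  [2, 7, 0, 7]
  [∞, ∞, ∞, 0]

This is the Floyd-Warshall all-pairs shortest-path computation. For each intermediate vertex k = 0, 1, …, 3, update dist[i][j] ← min(dist[i][j], dist[i][k] + dist[k][j]). The final matrix gives, for each (i, j), the minimum total weight of any directed path from i to j (possibly empty when i = j).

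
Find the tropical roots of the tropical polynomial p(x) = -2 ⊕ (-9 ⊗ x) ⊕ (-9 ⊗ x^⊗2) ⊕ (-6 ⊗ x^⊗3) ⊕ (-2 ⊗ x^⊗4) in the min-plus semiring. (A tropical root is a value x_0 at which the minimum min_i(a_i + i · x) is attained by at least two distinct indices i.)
Roots: {-4, -3, 0, 7}

Each tropical root is a break point of the lower envelope of the lines y = a_i + i · x (there are 5 lines, with slopes 0, 1, ..., 4). Only the lines that attain the minimum somewhere contribute to roots; other lines are dominated. Here the surviving (envelope) indices are i = 4, i = 3, i = 2, i = 1, i = 0.
Intersections between consecutive envelope lines give the roots: for adjacent envelope indices i < j the intersection is x = (a_i − a_j) / (j − i). Reading off the sorted break points: {-4, -3, 0, 7}.
Verification: at each break x_0, at least two indices attain the minimum of min_i(a_i + i · x_0).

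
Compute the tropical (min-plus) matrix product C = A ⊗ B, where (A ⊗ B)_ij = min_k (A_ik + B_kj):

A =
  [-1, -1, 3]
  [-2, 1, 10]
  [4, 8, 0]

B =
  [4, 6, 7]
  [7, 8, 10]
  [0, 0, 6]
A ⊗ B =
  [3, 3, 6]
  [2, 4, 5]
  [0, 0, 6]

Apply the min-plus product entry-by-entry:
  C[0][0] = min over k of (A[0][0] + B[0][0] = -1 + 4 = 3, A[0][1] + B[1][0] = -1 + 7 = 6, A[0][2] + B[2][0] = 3 + 0 = 3) = 3 (attained at k = 0)
  C[0][1] = min over k of (A[0][0] + B[0][1] = -1 + 6 = 5, A[0][1] + B[1][1] = -1 + 8 = 7, A[0][2] + B[2][1] = 3 + 0 = 3) = 3 (attained at k = 2)
  C[0][2] = min over k of (A[0][0] + B[0][2] = -1 + 7 = 6, A[0][1] + B[1][2] = -1 + 10 = 9, A[0][2] + B[2][2] = 3 + 6 = 9) = 6 (attained at k = 0)
  C[1][0] = min over k of (A[1][0] + B[0][0] = -2 + 4 = 2, A[1][1] + B[1][0] = 1 + 7 = 8, A[1][2] + B[2][0] = 10 + 0 = 10) = 2 (attained at k = 0)
  C[1][1] = min over k of (A[1][0] + B[0][1] = -2 + 6 = 4, A[1][1] + B[1][1] = 1 + 8 = 9, A[1][2] + B[2][1] = 10 + 0 = 10) = 4 (attained at k = 0)
  C[1][2] = min over k of (A[1][0] + B[0][2] = -2 + 7 = 5, A[1][1] + B[1][2] = 1 + 10 = 11, A[1][2] + B[2][2] = 10 + 6 = 16) = 5 (attained at k = 0)
  C[2][0] = min over k of (A[2][0] + B[0][0] = 4 + 4 = 8, A[2][1] + B[1][0] = 8 + 7 = 15, A[2][2] + B[2][0] = 0 + 0 = 0) = 0 (attained at k = 2)
  C[2][1] = min over k of (A[2][0] + B[0][1] = 4 + 6 = 10, A[2][1] + B[1][1] = 8 + 8 = 16, A[2][2] + B[2][1] = 0 + 0 = 0) = 0 (attained at k = 2)
  C[2][2] = min over k of (A[2][0] + B[0][2] = 4 + 7 = 11, A[2][1] + B[1][2] = 8 + 10 = 18, A[2][2] + B[2][2] = 0 + 6 = 6) = 6 (attained at k = 2)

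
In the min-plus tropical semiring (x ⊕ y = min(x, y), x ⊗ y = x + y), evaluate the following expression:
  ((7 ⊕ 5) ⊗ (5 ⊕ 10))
((7 ⊕ 5) ⊗ (5 ⊕ 10)) = 10

Expand innermost to outermost. Recall ⊕ takes the minimum of its arguments and ⊗ takes their sum. Working out the expression ((7 ⊕ 5) ⊗ (5 ⊕ 10)) gives 10.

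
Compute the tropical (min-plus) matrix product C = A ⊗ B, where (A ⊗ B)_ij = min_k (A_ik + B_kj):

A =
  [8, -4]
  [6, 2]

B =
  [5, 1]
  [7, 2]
A ⊗ B =
  [3, -2]
  [9, 4]

Apply the min-plus product entry-by-entry:
  C[0][0] = min over k of (A[0][0] + B[0][0] = 8 + 5 = 13, A[0][1] + B[1][0] = -4 + 7 = 3) = 3 (attained at k = 1)
  C[0][1] = min over k of (A[0][0] + B[0][1] = 8 + 1 = 9, A[0][1] + B[1][1] = -4 + 2 = -2) = -2 (attained at k = 1)
  C[1][0] = min over k of (A[1][0] + B[0][0] = 6 + 5 = 11, A[1][1] + B[1][0] = 2 + 7 = 9) = 9 (attained at k = 1)
  C[1][1] = min over k of (A[1][0] + B[0][1] = 6 + 1 = 7, A[1][1] + B[1][1] = 2 + 2 = 4) = 4 (attained at k = 1)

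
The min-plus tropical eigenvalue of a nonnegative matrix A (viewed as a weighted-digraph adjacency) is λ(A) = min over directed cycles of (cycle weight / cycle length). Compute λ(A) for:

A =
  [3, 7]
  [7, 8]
λ(A) = 3

Enumerate directed cycles and compute their means (weight / length). Sample:
  cycle 0 → 0: weight = 3, length = 1, mean = 3/1 ≈ 3.000
  cycle 1 → 1: weight = 8, length = 1, mean = 8/1 ≈ 8.000
  cycle 0 → 1 → 0: weight = 14, length = 2, mean = 14/2 ≈ 7.000
  cycle 1 → 0 → 1: weight = 14, length = 2, mean = 14/2 ≈ 7.000
Minimum mean = 3.000, attained e.g. along the cycle 0 → 0 with weight 3 and length 1. So λ(A) = 3/1 = 3.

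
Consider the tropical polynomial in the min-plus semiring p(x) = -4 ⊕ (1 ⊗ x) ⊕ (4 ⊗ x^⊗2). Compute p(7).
p(7) = -4

A tropical monomial a ⊗ x^⊗i evaluates to a + i · x. Evaluating each term at x = 7:
  Term 0 contributes -4 + 0 · 7 = -4
  Term 1 contributes 1 + 1 · 7 = 8
  Term 2 contributes 4 + 2 · 7 = 18
p(7) = ⊕ of these = min[-4, 8, 18] = -4.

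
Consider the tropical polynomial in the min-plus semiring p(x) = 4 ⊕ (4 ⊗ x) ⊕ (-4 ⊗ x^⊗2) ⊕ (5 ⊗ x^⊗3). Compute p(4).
p(4) = 4

A tropical monomial a ⊗ x^⊗i evaluates to a + i · x. Evaluating each term at x = 4:
  Term 0 contributes 4 + 0 · 4 = 4
  Term 1 contributes 4 + 1 · 4 = 8
  Term 2 contributes -4 + 2 · 4 = 4
  Term 3 contributes 5 + 3 · 4 = 17
p(4) = ⊕ of these = min[4, 8, 4, 17] = 4.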